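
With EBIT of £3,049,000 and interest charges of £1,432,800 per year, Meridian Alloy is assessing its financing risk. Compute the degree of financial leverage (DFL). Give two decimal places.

Annual interest charges come to £1,432,800.00.
Degree of financial leverage = EBIT / (EBIT − interest) = £3,049,000 / £1,616,200.00 = 1.8865.

1.89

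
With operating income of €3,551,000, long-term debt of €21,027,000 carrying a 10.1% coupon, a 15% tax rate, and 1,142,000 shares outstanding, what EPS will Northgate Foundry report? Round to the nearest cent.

Pre-tax income = €3,551,000 − €2,123,727.00 = €1,427,273.00.
After tax at 15%: net income = €1,427,273.00 × 0.85 = €1,213,182.05.
EPS = €1,213,182.05 ÷ 1,142,000 = €1.06.

€1.06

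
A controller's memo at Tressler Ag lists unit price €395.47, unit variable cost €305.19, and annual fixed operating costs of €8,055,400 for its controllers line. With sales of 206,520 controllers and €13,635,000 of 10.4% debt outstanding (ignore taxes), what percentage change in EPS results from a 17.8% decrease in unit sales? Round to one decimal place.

At 206,520 units, contribution = 206,520 × €90.28 = €18,644,625.60.
EBIT = €18,644,625.60 − €8,055,400 = €10,589,225.60.
Interest = €1,418,040.00, so EBIT − I = €9,171,185.60.
Degree of combined leverage = contribution ÷ (EBIT − I) = €18,644,625.60 ÷ €9,171,185.60 = 2.0330.
%ΔEPS = DCL × %ΔSales = 2.0330 × -17.8% = -36.2%.

-36.2%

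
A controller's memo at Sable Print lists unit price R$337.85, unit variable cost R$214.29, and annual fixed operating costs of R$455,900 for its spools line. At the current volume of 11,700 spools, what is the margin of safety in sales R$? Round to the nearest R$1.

R$2,706,278

Unit CM = price − variable cost = R$337.85 − R$214.29 = R$123.56. Break-even units = R$455,900 ÷ R$123.56 = 3,689.71; break-even revenue = 3,689.71 × R$337.85 = R$1,246,566.97.
Current sales = 11,700 × R$337.85 = R$3,952,845.00.
Margin of safety = R$3,952,845.00 − R$1,246,566.97 = R$2,706,278.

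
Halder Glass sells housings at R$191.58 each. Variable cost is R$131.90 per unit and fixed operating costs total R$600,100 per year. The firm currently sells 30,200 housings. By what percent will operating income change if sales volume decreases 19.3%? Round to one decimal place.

-28.9%

Total contribution margin = 30,200 × R$59.68 = R$1,802,336.00.
Operating income = contribution − fixed costs = R$1,802,336.00 − R$600,100 = R$1,202,236.00.
Degree of operating leverage = R$1,802,336.00 / R$1,202,236.00 = 1.4992.
So EBIT moves 1.4992 × (-19.3%) = -28.9%.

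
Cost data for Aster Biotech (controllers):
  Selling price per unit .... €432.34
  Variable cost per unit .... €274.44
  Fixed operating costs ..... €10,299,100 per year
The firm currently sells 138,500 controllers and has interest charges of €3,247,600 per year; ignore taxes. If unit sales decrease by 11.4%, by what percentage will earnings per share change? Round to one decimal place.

Total contribution margin = 138,500 × €157.90 = €21,869,150.00.
EBIT = €21,869,150.00 − €10,299,100 = €11,570,050.00.
Interest = €3,247,600.00, so EBIT − I = €8,322,450.00.
DCL = total CM / (EBIT − I) = €21,869,150.00 / €8,322,450.00 = 2.6277.
EPS therefore changes by 2.6277 × (-11.4%) = -30.0%.

-30.0%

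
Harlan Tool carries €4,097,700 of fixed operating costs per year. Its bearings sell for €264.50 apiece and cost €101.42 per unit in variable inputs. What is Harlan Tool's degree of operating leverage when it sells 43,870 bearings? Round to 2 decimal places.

Contribution at this volume is 43,870 × €163.08 = €7,154,319.60.
Subtracting fixed costs: EBIT = €7,154,319.60 − €4,097,700 = €3,056,619.60.
So DOL = total CM / EBIT = €7,154,319.60 / €3,056,619.60 = 2.3406.

2.34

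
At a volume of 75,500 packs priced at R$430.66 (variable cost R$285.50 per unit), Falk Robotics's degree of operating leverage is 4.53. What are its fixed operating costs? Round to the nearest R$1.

Contribution at this volume is 75,500 × R$145.16 = R$10,959,580.00.
DOL = contribution / EBIT, so EBIT = R$10,959,580.00 / 4.53 = R$2,419,333.33.
Fixed costs = CM − EBIT = R$10,959,580.00 − R$2,419,333.33 = R$8,540,247.

R$8,540,247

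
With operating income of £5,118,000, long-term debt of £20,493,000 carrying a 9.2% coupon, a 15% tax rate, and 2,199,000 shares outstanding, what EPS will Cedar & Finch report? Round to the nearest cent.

£1.25

Pre-tax income = £5,118,000 − £1,885,356.00 = £3,232,644.00.
Net income = £3,232,644.00 × (1 − 0.15) = £2,747,747.40.
Per share: £2,747,747.40 / 2,199,000 shares = £1.25.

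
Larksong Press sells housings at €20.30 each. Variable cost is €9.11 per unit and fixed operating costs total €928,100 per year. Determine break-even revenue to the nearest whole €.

Contribution margin per unit = €20.30 − €9.11 = €11.19, a CM ratio of €11.19 ÷ €20.30 = 0.5512.
Break-even revenue = fixed costs × price ÷ CM = €928,100 × €20.30 ÷ €11.19 = €1,683,685.

€1,683,685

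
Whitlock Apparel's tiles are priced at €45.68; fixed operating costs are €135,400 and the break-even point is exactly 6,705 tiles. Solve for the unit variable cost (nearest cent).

Contribution per unit must be FC / Q = €135,400 / 6,705 = €20.1939.
Variable cost per unit = €45.68 − €20.1939 = €25.49.

€25.49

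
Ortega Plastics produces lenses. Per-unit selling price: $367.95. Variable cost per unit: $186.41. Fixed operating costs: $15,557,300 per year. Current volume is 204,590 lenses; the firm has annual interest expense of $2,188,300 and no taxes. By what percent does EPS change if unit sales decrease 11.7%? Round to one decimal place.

At 204,590 units, contribution = 204,590 × $181.54 = $37,141,268.60.
EBIT = $37,141,268.60 − $15,557,300 = $21,583,968.60.
After interest of $2,188,300.00, pre-tax earnings = $19,395,668.60.
Degree of combined leverage = contribution ÷ (EBIT − I) = $37,141,268.60 ÷ $19,395,668.60 = 1.9149.
%ΔEPS = DCL × %ΔSales = 1.9149 × -11.7% = -22.4%.

-22.4%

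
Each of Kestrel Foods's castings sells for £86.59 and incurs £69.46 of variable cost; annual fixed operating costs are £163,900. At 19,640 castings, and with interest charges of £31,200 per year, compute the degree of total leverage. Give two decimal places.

Total contribution margin = 19,640 × £17.13 = £336,433.20.
EBIT = £336,433.20 − £163,900 = £172,533.20. Interest = £31,200.00, so EBIT − I = £141,333.20.
Degree of total leverage = total CM / (EBIT − interest) = £336,433.20 / £141,333.20 = 2.3804.

2.38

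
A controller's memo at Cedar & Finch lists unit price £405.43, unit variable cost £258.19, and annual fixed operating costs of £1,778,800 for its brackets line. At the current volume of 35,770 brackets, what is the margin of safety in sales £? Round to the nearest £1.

£9,604,249

Unit CM = price − variable cost = £405.43 − £258.19 = £147.24. Break-even units = £1,778,800 ÷ £147.24 = 12,080.96; break-even revenue = 12,080.96 × £405.43 = £4,897,982.10.
Current sales = 35,770 × £405.43 = £14,502,231.10.
Margin of safety = £14,502,231.10 − £4,897,982.10 = £9,604,249.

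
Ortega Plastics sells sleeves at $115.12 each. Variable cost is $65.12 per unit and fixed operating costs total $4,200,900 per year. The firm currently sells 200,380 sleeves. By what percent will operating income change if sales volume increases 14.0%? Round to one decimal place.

Contribution at this volume is 200,380 × $50.00 = $10,019,000.00.
EBIT = $10,019,000.00 − $4,200,900 = $5,818,100.00.
So DOL = total CM / EBIT = $10,019,000.00 / $5,818,100.00 = 1.7220.
%ΔEBIT = DOL × %ΔSales = 1.7220 × +14.0% = +24.1%.

+24.1%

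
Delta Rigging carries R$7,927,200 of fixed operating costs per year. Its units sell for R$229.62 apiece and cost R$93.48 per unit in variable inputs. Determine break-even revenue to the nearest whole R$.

R$13,370,381

CM per unit = R$229.62 − R$93.48 = R$136.14; CM ratio = R$136.14 / R$229.62 = 0.5929.
Break-even revenue = fixed costs × price ÷ CM = R$7,927,200 × R$229.62 ÷ R$136.14 = R$13,370,381.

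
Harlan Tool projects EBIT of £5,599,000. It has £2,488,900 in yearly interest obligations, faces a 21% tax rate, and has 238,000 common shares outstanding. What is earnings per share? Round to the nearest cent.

£10.32

Interest = £2,488,900.00, so EBT = £5,599,000 − £2,488,900.00 = £3,110,100.00.
Net income = £3,110,100.00 × (1 − 0.21) = £2,456,979.00.
EPS = £2,456,979.00 ÷ 238,000 = £10.32.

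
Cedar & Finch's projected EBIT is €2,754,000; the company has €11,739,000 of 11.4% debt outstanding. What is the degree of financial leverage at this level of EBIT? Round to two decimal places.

Interest = €1,338,246.00.
DFL = EBIT ÷ (EBIT − I) = €2,754,000 ÷ (€2,754,000 − €1,338,246.00) = €2,754,000 ÷ €1,415,754.00 = 1.9453.

1.95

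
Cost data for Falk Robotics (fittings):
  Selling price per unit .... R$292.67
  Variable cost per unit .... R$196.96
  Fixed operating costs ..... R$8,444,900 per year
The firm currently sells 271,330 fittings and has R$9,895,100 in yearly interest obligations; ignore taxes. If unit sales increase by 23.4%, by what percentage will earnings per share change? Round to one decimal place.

+79.7%

At 271,330 units, contribution = 271,330 × R$95.71 = R$25,968,994.30.
Subtracting fixed costs: EBIT = R$25,968,994.30 − R$8,444,900 = R$17,524,094.30.
Interest = R$9,895,100.00, so EBIT − I = R$7,628,994.30.
Degree of combined leverage = contribution ÷ (EBIT − I) = R$25,968,994.30 ÷ R$7,628,994.30 = 3.4040.
EPS therefore changes by 3.4040 × (+23.4%) = +79.7%.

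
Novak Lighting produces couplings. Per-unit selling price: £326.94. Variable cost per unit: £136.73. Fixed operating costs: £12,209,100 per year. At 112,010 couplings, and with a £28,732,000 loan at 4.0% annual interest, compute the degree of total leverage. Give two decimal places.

2.68

Total contribution margin = 112,010 × £190.21 = £21,305,422.10.
Operating income = contribution − fixed costs = £21,305,422.10 − £12,209,100 = £9,096,322.10. Interest = £1,149,280.00.
DOL = £21,305,422.10 ÷ £9,096,322.10 = 2.3422; DFL = £9,096,322.10 ÷ £7,947,042.10 = 1.1446.
Combined leverage = 2.3422 × 1.1446 = 2.6809.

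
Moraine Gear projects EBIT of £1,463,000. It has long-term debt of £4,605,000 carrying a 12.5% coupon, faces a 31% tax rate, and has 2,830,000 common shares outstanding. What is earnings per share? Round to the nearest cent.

Interest = £575,625.00, so EBT = £1,463,000 − £575,625.00 = £887,375.00.
After tax at 31%: net income = £887,375.00 × 0.69 = £612,288.75.
EPS = £612,288.75 ÷ 2,830,000 = £0.22.

£0.22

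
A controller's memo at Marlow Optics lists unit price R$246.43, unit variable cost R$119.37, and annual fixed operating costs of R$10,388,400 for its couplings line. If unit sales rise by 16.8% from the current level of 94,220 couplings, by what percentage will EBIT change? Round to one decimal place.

+127.0%

Contribution at this volume is 94,220 × R$127.06 = R$11,971,593.20.
Subtracting fixed costs: EBIT = R$11,971,593.20 − R$10,388,400 = R$1,583,193.20.
DOL = contribution ÷ EBIT = R$11,971,593.20 ÷ R$1,583,193.20 = 7.5617.
%ΔEBIT = DOL × %ΔSales = 7.5617 × +16.8% = +127.0%.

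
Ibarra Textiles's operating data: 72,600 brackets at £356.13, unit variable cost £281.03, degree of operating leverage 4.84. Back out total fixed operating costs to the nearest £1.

£4,325,760

Total contribution margin = 72,600 × £75.10 = £5,452,260.00.
DOL = contribution / EBIT, so EBIT = £5,452,260.00 / 4.84 = £1,126,500.00.
Fixed costs = CM − EBIT = £5,452,260.00 − £1,126,500.00 = £4,325,760.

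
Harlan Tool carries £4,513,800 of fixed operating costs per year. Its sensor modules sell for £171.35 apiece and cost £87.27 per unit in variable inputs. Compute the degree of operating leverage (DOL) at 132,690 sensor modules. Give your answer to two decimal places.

Contribution at this volume is 132,690 × £84.08 = £11,156,575.20.
Operating income = contribution − fixed costs = £11,156,575.20 − £4,513,800 = £6,642,775.20.
So DOL = total CM / EBIT = £11,156,575.20 / £6,642,775.20 = 1.6795.

1.68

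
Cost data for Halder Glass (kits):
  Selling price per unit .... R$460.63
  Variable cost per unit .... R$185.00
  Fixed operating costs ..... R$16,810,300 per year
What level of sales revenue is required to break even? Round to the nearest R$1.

R$28,093,199

Contribution margin per unit = R$460.63 − R$185.00 = R$275.63, a CM ratio of R$275.63 ÷ R$460.63 = 0.5984.
Break-even sales = FC ÷ CM ratio = R$16,810,300 × R$460.63 / R$275.63 = R$28,093,199.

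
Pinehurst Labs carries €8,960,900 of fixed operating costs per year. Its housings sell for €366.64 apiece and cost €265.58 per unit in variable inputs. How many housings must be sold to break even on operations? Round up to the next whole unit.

88,670 housings

Each unit contributes €366.64 − €265.58 = €101.06.
Break-even Q = €8,960,900 / €101.06 = 88,669.11 → 88,670 housings.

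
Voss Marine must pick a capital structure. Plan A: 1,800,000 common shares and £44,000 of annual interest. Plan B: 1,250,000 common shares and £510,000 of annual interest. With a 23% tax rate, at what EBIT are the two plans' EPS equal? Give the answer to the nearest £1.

Set EPS_A = EPS_B: (EBIT − £44,000)(1 − 0.23) ÷ 1,800,000 = (EBIT − £510,000)(1 − 0.23) ÷ 1,250,000.
The (1 − t) factor cancels: (EBIT − 44,000) × 1,250,000 = (EBIT − 510,000) × 1,800,000.
EBIT × (1,800,000 − 1,250,000) = 510,000 × 1,800,000 − 44,000 × 1,250,000 = 863,000,000,000, so EBIT = 863,000,000,000 ÷ 550,000 = 1,569,090.91.

£1,569,091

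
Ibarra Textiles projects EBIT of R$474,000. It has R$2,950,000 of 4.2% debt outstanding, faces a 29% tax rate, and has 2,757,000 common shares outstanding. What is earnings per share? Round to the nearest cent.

R$0.09

Pre-tax income = R$474,000 − R$123,900.00 = R$350,100.00.
Net income = R$350,100.00 × (1 − 0.29) = R$248,571.00.
EPS = R$248,571.00 ÷ 2,757,000 = R$0.09.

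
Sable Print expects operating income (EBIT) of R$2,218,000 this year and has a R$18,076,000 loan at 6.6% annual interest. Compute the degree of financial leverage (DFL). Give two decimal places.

Interest = R$1,193,016.00.
DFL = EBIT ÷ (EBIT − I) = R$2,218,000 ÷ (R$2,218,000 − R$1,193,016.00) = R$2,218,000 ÷ R$1,024,984.00 = 2.1639.

2.16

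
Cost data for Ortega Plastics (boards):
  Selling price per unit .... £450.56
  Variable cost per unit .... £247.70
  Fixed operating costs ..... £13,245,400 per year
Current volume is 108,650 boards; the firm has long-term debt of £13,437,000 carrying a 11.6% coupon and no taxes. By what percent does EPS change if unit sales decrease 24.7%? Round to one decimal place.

Contribution at this volume is 108,650 × £202.86 = £22,040,739.00.
Operating income = contribution − fixed costs = £22,040,739.00 − £13,245,400 = £8,795,339.00.
Interest = £1,558,692.00, so EBIT − I = £7,236,647.00.
Degree of combined leverage = contribution ÷ (EBIT − I) = £22,040,739.00 ÷ £7,236,647.00 = 3.0457.
%ΔEPS = DCL × %ΔSales = 3.0457 × -24.7% = -75.2%.

-75.2%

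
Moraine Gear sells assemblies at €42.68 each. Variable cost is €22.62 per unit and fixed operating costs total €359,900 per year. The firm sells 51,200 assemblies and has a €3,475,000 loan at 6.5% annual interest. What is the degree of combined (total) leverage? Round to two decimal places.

Contribution at this volume is 51,200 × €20.06 = €1,027,072.00.
EBIT = €1,027,072.00 − €359,900 = €667,172.00. Interest = €225,875.00, so EBIT − I = €441,297.00.
Degree of total leverage = total CM / (EBIT − interest) = €1,027,072.00 / €441,297.00 = 2.3274.

2.33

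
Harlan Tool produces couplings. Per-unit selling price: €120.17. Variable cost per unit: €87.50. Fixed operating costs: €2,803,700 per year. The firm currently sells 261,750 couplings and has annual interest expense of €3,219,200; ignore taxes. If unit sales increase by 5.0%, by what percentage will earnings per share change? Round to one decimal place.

+16.9%

At 261,750 units, contribution = 261,750 × €32.67 = €8,551,372.50.
Subtracting fixed costs: EBIT = €8,551,372.50 − €2,803,700 = €5,747,672.50.
Interest = €3,219,200.00, so EBIT − I = €2,528,472.50.
DCL = total CM / (EBIT − I) = €8,551,372.50 / €2,528,472.50 = 3.3820.
EPS therefore changes by 3.3820 × (+5.0%) = +16.9%.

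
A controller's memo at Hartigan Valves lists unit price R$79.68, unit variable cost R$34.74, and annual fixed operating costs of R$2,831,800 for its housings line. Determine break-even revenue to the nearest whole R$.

CM per unit = R$79.68 − R$34.74 = R$44.94; CM ratio = R$44.94 / R$79.68 = 0.5640.
Break-even revenue = fixed costs × price ÷ CM = R$2,831,800 × R$79.68 ÷ R$44.94 = R$5,020,868.

R$5,020,868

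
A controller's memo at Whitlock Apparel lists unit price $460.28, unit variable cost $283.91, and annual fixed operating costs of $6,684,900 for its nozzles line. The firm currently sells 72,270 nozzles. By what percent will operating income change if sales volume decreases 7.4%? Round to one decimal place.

-15.6%

Total contribution margin = 72,270 × $176.37 = $12,746,259.90.
EBIT = $12,746,259.90 − $6,684,900 = $6,061,359.90.
DOL = contribution ÷ EBIT = $12,746,259.90 ÷ $6,061,359.90 = 2.1029.
So EBIT moves 2.1029 × (-7.4%) = -15.6%.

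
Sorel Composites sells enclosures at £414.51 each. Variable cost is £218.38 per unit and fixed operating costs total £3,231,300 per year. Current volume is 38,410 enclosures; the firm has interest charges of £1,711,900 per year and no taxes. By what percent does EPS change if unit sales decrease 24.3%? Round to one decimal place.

Total contribution margin = 38,410 × £196.13 = £7,533,353.30.
Operating income = contribution − fixed costs = £7,533,353.30 − £3,231,300 = £4,302,053.30.
After interest of £1,711,900.00, pre-tax earnings = £2,590,153.30.
DCL = total CM / (EBIT − I) = £7,533,353.30 / £2,590,153.30 = 2.9085.
EPS therefore changes by 2.9085 × (-24.3%) = -70.7%.

-70.7%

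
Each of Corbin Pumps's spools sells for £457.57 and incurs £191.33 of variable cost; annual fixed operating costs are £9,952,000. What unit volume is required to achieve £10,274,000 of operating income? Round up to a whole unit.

Unit CM = price − variable cost = £457.57 − £191.33 = £266.24.
Need Q such that Q × £266.24 − £9,952,000 = £10,274,000, i.e. Q = £20,226,000 / £266.24 = 75,969.05 → 75,970.

75,970 spools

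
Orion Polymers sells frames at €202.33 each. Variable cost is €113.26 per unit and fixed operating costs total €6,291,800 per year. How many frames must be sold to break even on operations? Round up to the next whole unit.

70,639 frames

Unit CM = price − variable cost = €202.33 − €113.26 = €89.07.
Break-even volume = fixed costs ÷ CM per unit = €6,291,800 ÷ €89.07 = 70,638.82, so 70,639 frames.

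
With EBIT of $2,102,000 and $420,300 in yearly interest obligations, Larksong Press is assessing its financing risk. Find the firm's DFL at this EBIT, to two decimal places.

Annual interest charges come to $420,300.00.
Degree of financial leverage = EBIT / (EBIT − interest) = $2,102,000 / $1,681,700.00 = 1.2499.

1.25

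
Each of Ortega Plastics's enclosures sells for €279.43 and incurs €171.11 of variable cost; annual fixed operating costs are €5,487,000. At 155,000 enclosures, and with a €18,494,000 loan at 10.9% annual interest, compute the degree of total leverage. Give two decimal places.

Total contribution margin = 155,000 × €108.32 = €16,789,600.00.
Subtracting fixed costs: EBIT = €16,789,600.00 − €5,487,000 = €11,302,600.00. Interest = €2,015,846.00, so EBIT − I = €9,286,754.00.
Degree of total leverage = total CM / (EBIT − interest) = €16,789,600.00 / €9,286,754.00 = 1.8079.

1.81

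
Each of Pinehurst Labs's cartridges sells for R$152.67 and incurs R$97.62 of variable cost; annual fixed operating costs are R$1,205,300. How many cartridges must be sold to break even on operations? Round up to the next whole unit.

Contribution margin per unit = R$152.67 − R$97.62 = R$55.05.
Break-even Q = R$1,205,300 / R$55.05 = 21,894.64 → 21,895 cartridges.

21,895 cartridges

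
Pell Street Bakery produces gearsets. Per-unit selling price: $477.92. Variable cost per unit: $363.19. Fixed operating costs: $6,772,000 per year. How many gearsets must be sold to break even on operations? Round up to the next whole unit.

Unit CM = price − variable cost = $477.92 − $363.19 = $114.73.
Break-even Q = $6,772,000 / $114.73 = 59,025.54 → 59,026 gearsets.

59,026 gearsets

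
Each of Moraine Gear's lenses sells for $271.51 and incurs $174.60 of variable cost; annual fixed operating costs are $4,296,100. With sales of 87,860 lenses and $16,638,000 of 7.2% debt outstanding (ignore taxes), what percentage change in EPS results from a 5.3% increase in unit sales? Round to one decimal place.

+14.9%

At 87,860 units, contribution = 87,860 × $96.91 = $8,514,512.60.
EBIT = $8,514,512.60 − $4,296,100 = $4,218,412.60.
Interest = $1,197,936.00, so EBIT − I = $3,020,476.60.
DCL = total CM / (EBIT − I) = $8,514,512.60 / $3,020,476.60 = 2.8189.
%ΔEPS = DCL × %ΔSales = 2.8189 × +5.3% = +14.9%.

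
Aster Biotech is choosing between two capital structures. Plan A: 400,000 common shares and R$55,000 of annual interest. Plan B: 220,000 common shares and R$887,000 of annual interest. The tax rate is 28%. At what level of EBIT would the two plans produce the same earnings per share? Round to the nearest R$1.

R$1,903,889

Set EPS_A = EPS_B: (EBIT − R$55,000)(1 − 0.28) ÷ 400,000 = (EBIT − R$887,000)(1 − 0.28) ÷ 220,000.
Cancelling (1 − t) and cross-multiplying: 220,000·(EBIT − 55,000) = 400,000·(EBIT − 887,000).
Solving, EBIT = (887,000·400,000 − 55,000·220,000) / (400,000 − 220,000) = 342,700,000,000 / 180,000 = 1,903,888.89.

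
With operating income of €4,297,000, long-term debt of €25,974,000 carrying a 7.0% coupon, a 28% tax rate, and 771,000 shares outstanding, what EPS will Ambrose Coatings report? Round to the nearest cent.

Interest = €1,818,180.00, so EBT = €4,297,000 − €1,818,180.00 = €2,478,820.00.
Net income = €2,478,820.00 × (1 − 0.28) = €1,784,750.40.
Per share: €1,784,750.40 / 771,000 shares = €2.31.

€2.31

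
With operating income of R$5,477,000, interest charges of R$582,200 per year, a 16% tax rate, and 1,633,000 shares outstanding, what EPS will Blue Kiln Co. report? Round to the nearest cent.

Pre-tax income = R$5,477,000 − R$582,200.00 = R$4,894,800.00.
Net income = R$4,894,800.00 × (1 − 0.16) = R$4,111,632.00.
Per share: R$4,111,632.00 / 1,633,000 shares = R$2.52.

R$2.52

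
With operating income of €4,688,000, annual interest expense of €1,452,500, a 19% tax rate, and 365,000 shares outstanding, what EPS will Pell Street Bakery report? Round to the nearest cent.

Pre-tax income = €4,688,000 − €1,452,500.00 = €3,235,500.00.
Net income = €3,235,500.00 × (1 − 0.19) = €2,620,755.00.
EPS = €2,620,755.00 ÷ 365,000 = €7.18.

€7.18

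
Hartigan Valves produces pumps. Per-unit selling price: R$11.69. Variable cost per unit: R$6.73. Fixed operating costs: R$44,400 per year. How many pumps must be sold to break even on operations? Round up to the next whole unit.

Contribution margin per unit = R$11.69 − R$6.73 = R$4.96.
Units to break even: R$44,400 ÷ R$4.96 = 8,951.61, rounded up to 8,952.

8,952 pumps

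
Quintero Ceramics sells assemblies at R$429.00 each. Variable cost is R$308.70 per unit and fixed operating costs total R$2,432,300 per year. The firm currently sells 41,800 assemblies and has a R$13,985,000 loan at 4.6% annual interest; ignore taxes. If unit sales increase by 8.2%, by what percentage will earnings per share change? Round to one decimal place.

Total contribution margin = 41,800 × R$120.30 = R$5,028,540.00.
EBIT = R$5,028,540.00 − R$2,432,300 = R$2,596,240.00.
Interest = R$643,310.00, so EBIT − I = R$1,952,930.00.
DCL = total CM / (EBIT − I) = R$5,028,540.00 / R$1,952,930.00 = 2.5749.
%ΔEPS = DCL × %ΔSales = 2.5749 × +8.2% = +21.1%.

+21.1%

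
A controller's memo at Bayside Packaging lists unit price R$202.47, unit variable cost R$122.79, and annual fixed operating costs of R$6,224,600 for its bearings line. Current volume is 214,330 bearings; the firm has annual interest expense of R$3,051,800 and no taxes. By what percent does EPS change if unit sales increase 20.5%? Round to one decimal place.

Contribution at this volume is 214,330 × R$79.68 = R$17,077,814.40.
Subtracting fixed costs: EBIT = R$17,077,814.40 − R$6,224,600 = R$10,853,214.40.
After interest of R$3,051,800.00, pre-tax earnings = R$7,801,414.40.
Degree of combined leverage = contribution ÷ (EBIT − I) = R$17,077,814.40 ÷ R$7,801,414.40 = 2.1891.
%ΔEPS = DCL × %ΔSales = 2.1891 × +20.5% = +44.9%.

+44.9%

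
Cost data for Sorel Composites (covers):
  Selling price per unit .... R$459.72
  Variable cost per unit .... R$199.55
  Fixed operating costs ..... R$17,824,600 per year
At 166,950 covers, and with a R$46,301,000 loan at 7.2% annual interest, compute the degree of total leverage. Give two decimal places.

Total contribution margin = 166,950 × R$260.17 = R$43,435,381.50.
Subtracting fixed costs: EBIT = R$43,435,381.50 − R$17,824,600 = R$25,610,781.50. Interest = R$3,333,672.00, so EBIT − I = R$22,277,109.50.
DCL = contribution ÷ (EBIT − I) = R$43,435,381.50 ÷ R$22,277,109.50 = 1.9498.

1.95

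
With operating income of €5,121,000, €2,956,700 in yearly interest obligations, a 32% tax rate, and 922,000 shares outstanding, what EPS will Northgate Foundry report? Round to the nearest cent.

Interest = €2,956,700.00, so EBT = €5,121,000 − €2,956,700.00 = €2,164,300.00.
Net income = €2,164,300.00 × (1 − 0.32) = €1,471,724.00.
EPS = €1,471,724.00 ÷ 922,000 = €1.60.

€1.60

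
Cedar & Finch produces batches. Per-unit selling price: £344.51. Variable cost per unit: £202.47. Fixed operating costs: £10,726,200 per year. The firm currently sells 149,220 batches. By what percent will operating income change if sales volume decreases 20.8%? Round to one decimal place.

Contribution at this volume is 149,220 × £142.04 = £21,195,208.80.
EBIT = £21,195,208.80 − £10,726,200 = £10,469,008.80.
Degree of operating leverage = £21,195,208.80 / £10,469,008.80 = 2.0246.
%ΔEBIT = DOL × %ΔSales = 2.0246 × -20.8% = -42.1%.

-42.1%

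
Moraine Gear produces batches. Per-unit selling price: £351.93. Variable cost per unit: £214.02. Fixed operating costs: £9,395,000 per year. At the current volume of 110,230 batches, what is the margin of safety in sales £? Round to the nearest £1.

Unit CM = price − variable cost = £351.93 − £214.02 = £137.91. Break-even units = £9,395,000 ÷ £137.91 = 68,124.14; break-even revenue = 68,124.14 × £351.93 = £23,974,928.21.
Current sales = 110,230 × £351.93 = £38,793,243.90.
Margin of safety = £38,793,243.90 − £23,974,928.21 = £14,818,316.

£14,818,316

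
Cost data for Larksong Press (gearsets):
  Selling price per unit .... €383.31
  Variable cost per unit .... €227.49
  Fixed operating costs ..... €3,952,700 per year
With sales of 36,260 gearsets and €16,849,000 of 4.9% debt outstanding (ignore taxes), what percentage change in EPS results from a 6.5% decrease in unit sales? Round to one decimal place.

-42.1%

Contribution at this volume is 36,260 × €155.82 = €5,650,033.20.
Subtracting fixed costs: EBIT = €5,650,033.20 − €3,952,700 = €1,697,333.20.
After interest of €825,601.00, pre-tax earnings = €871,732.20.
Degree of combined leverage = contribution ÷ (EBIT − I) = €5,650,033.20 ÷ €871,732.20 = 6.4814.
EPS therefore changes by 6.4814 × (-6.5%) = -42.1%.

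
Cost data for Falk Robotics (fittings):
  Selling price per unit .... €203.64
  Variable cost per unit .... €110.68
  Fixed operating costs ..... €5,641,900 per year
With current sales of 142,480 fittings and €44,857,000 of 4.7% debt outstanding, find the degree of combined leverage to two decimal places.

2.41

At 142,480 units, contribution = 142,480 × €92.96 = €13,244,940.80.
Subtracting fixed costs: EBIT = €13,244,940.80 − €5,641,900 = €7,603,040.80. Interest = €2,108,279.00, so EBIT − I = €5,494,761.80.
DCL = contribution ÷ (EBIT − I) = €13,244,940.80 ÷ €5,494,761.80 = 2.4105.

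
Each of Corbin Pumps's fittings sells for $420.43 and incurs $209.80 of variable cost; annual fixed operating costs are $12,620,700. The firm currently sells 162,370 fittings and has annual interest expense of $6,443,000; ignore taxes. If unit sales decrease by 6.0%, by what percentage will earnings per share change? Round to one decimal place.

Contribution at this volume is 162,370 × $210.63 = $34,199,993.10.
Operating income = contribution − fixed costs = $34,199,993.10 − $12,620,700 = $21,579,293.10.
After interest of $6,443,000.00, pre-tax earnings = $15,136,293.10.
Degree of combined leverage = contribution ÷ (EBIT − I) = $34,199,993.10 ÷ $15,136,293.10 = 2.2595.
%ΔEPS = DCL × %ΔSales = 2.2595 × -6.0% = -13.6%.

-13.6%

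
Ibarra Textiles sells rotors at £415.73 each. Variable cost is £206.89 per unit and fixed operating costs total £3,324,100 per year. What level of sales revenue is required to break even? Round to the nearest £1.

£6,617,162

CM per unit = £415.73 − £206.89 = £208.84; CM ratio = £208.84 / £415.73 = 0.5023.
Break-even sales = FC ÷ CM ratio = £3,324,100 × £415.73 / £208.84 = £6,617,162.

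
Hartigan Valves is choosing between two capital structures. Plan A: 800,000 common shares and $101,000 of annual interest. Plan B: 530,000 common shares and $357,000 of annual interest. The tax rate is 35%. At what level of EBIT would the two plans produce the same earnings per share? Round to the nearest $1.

At indifference, (EBIT − 101,000)(1 − t)/800,000 = (EBIT − 357,000)(1 − t)/530,000.
The (1 − t) factor cancels: (EBIT − 101,000) × 530,000 = (EBIT − 357,000) × 800,000.
Solving, EBIT = (357,000·800,000 − 101,000·530,000) / (800,000 − 530,000) = 232,070,000,000 / 270,000 = 859,518.52.

$859,519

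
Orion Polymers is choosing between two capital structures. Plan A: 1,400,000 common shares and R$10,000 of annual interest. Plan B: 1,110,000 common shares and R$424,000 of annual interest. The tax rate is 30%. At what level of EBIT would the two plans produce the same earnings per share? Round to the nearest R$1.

R$2,008,621

Set EPS_A = EPS_B: (EBIT − R$10,000)(1 − 0.30) ÷ 1,400,000 = (EBIT − R$424,000)(1 − 0.30) ÷ 1,110,000.
Cancelling (1 − t) and cross-multiplying: 1,110,000·(EBIT − 10,000) = 1,400,000·(EBIT − 424,000).
EBIT × (1,400,000 − 1,110,000) = 424,000 × 1,400,000 − 10,000 × 1,110,000 = 582,500,000,000, so EBIT = 582,500,000,000 ÷ 290,000 = 2,008,620.69.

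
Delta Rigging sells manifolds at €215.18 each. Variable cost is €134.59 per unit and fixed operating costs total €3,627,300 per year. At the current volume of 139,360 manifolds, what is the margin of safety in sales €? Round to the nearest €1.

€20,302,382

Unit CM = price − variable cost = €215.18 − €134.59 = €80.59. Break-even units = €3,627,300 ÷ €80.59 = 45,009.31; break-even revenue = 45,009.31 × €215.18 = €9,685,102.54.
Current sales = 139,360 × €215.18 = €29,987,484.80.
Margin of safety = €29,987,484.80 − €9,685,102.54 = €20,302,382.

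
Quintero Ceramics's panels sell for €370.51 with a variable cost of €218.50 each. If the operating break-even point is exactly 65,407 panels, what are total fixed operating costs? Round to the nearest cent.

€9,942,518.07

Contribution margin per unit = €370.51 − €218.50 = €152.01.
Since BE = FC / CM, FC = 65,407 × €152.01 = €9,942,518.07.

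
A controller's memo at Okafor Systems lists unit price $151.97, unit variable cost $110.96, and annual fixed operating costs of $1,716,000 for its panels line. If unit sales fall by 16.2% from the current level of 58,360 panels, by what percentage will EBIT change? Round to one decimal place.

Contribution at this volume is 58,360 × $41.01 = $2,393,343.60.
Operating income = contribution − fixed costs = $2,393,343.60 − $1,716,000 = $677,343.60.
Degree of operating leverage = $2,393,343.60 / $677,343.60 = 3.5334.
%ΔEBIT = DOL × %ΔSales = 3.5334 × -16.2% = -57.2%.

-57.2%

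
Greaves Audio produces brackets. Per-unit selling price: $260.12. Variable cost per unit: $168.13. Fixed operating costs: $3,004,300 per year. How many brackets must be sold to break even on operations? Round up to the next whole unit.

Unit CM = price − variable cost = $260.12 − $168.13 = $91.99.
Break-even Q = $3,004,300 / $91.99 = 32,658.98 → 32,659 brackets.

32,659 brackets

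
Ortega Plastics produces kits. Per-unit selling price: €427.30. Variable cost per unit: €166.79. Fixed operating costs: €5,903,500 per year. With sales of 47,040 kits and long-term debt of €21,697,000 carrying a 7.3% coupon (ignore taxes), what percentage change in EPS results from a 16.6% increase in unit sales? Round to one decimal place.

+42.7%

Total contribution margin = 47,040 × €260.51 = €12,254,390.40.
Operating income = contribution − fixed costs = €12,254,390.40 − €5,903,500 = €6,350,890.40.
After interest of €1,583,881.00, pre-tax earnings = €4,767,009.40.
DCL = total CM / (EBIT − I) = €12,254,390.40 / €4,767,009.40 = 2.5707.
%ΔEPS = DCL × %ΔSales = 2.5707 × +16.6% = +42.7%.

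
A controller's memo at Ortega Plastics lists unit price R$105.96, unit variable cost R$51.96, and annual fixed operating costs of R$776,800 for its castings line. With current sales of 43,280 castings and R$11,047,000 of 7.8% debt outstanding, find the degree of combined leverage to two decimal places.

At 43,280 units, contribution = 43,280 × R$54.00 = R$2,337,120.00.
Subtracting fixed costs: EBIT = R$2,337,120.00 − R$776,800 = R$1,560,320.00. Interest = R$861,666.00.
DOL = R$2,337,120.00 ÷ R$1,560,320.00 = 1.4978; DFL = R$1,560,320.00 ÷ R$698,654.00 = 2.2333.
DCL = DOL × DFL = 1.4978 × 2.2333 = 3.3450.

3.35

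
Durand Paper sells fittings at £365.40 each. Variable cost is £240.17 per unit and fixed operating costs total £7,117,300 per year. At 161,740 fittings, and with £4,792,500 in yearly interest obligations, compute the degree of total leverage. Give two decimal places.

At 161,740 units, contribution = 161,740 × £125.23 = £20,254,700.20.
Subtracting fixed costs: EBIT = £20,254,700.20 − £7,117,300 = £13,137,400.20. Interest = £4,792,500.00.
DOL = £20,254,700.20 ÷ £13,137,400.20 = 1.5418; DFL = £13,137,400.20 ÷ £8,344,900.20 = 1.5743.
DCL = DOL × DFL = 1.5418 × 1.5743 = 2.4273.

2.43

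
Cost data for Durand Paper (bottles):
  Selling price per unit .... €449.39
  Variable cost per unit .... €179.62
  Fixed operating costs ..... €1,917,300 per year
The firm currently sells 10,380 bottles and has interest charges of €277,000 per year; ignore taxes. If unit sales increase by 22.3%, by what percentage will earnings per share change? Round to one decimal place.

Contribution at this volume is 10,380 × €269.77 = €2,800,212.60.
Subtracting fixed costs: EBIT = €2,800,212.60 − €1,917,300 = €882,912.60.
After interest of €277,000.00, pre-tax earnings = €605,912.60.
DCL = total CM / (EBIT − I) = €2,800,212.60 / €605,912.60 = 4.6215.
EPS therefore changes by 4.6215 × (+22.3%) = +103.1%.

+103.1%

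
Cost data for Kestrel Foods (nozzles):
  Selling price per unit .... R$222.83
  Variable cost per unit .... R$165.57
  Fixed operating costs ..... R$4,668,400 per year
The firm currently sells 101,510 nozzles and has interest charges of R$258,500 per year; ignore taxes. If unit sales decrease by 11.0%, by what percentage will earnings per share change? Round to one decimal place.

-72.2%

Total contribution margin = 101,510 × R$57.26 = R$5,812,462.60.
Subtracting fixed costs: EBIT = R$5,812,462.60 − R$4,668,400 = R$1,144,062.60.
Interest = R$258,500.00, so EBIT − I = R$885,562.60.
DCL = total CM / (EBIT − I) = R$5,812,462.60 / R$885,562.60 = 6.5636.
%ΔEPS = DCL × %ΔSales = 6.5636 × -11.0% = -72.2%.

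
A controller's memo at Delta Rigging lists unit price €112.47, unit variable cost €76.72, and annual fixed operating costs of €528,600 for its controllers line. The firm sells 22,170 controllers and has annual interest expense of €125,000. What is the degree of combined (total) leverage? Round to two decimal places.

Contribution at this volume is 22,170 × €35.75 = €792,577.50.
Operating income = contribution − fixed costs = €792,577.50 − €528,600 = €263,977.50. Interest = €125,000.00, so EBIT − I = €138,977.50.
DCL = contribution ÷ (EBIT − I) = €792,577.50 ÷ €138,977.50 = 5.7029.

5.70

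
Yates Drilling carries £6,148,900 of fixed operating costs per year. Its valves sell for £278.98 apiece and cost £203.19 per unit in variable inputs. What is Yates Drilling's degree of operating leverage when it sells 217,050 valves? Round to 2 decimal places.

At 217,050 units, contribution = 217,050 × £75.79 = £16,450,219.50.
Subtracting fixed costs: EBIT = £16,450,219.50 − £6,148,900 = £10,301,319.50.
Degree of operating leverage = £16,450,219.50 / £10,301,319.50 = 1.5969.

1.60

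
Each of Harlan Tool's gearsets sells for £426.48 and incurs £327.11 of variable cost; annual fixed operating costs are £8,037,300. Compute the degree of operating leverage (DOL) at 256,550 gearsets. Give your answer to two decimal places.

1.46

At 256,550 units, contribution = 256,550 × £99.37 = £25,493,373.50.
EBIT = £25,493,373.50 − £8,037,300 = £17,456,073.50.
Degree of operating leverage = £25,493,373.50 / £17,456,073.50 = 1.4604.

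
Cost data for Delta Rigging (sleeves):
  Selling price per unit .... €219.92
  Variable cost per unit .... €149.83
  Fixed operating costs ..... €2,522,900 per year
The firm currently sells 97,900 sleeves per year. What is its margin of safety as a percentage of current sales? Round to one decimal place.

Each unit contributes €219.92 − €149.83 = €70.09. Break-even units = €2,522,900 ÷ €70.09 = 35,995.15; break-even revenue = 35,995.15 × €219.92 = €7,916,053.19.
Actual sales revenue = 97,900 × €219.92 = €21,530,168.00.
Margin of safety = (€21,530,168.00 − €7,916,053.19) ÷ €21,530,168.00 = 63.2%.

63.2%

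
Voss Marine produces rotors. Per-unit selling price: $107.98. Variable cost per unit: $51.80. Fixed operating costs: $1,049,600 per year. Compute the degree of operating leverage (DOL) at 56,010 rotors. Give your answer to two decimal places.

Total contribution margin = 56,010 × $56.18 = $3,146,641.80.
Subtracting fixed costs: EBIT = $3,146,641.80 − $1,049,600 = $2,097,041.80.
So DOL = total CM / EBIT = $3,146,641.80 / $2,097,041.80 = 1.5005.

1.50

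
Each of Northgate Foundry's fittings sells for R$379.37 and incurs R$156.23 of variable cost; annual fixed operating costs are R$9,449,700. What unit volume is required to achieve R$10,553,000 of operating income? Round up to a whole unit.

89,642 fittings

Contribution margin per unit = R$379.37 − R$156.23 = R$223.14.
Required volume = (fixed costs + target profit) ÷ CM = (R$9,449,700 + R$10,553,000) ÷ R$223.14 = 89,641.93, so 89,642 fittings.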